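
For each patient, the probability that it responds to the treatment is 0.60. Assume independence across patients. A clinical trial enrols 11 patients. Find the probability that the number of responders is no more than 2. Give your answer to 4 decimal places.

X ~ Binomial(11, 0.60); P(X ≤ 2) = Σ C(11,k) p^k (1−p)^(11−k) over k:
  k=0: C(11,0)·0.60^0·0.40^11 = 0.000042
  k=1: C(11,1)·0.60^1·0.40^10 = 0.000692
  k=2: C(11,2)·0.60^2·0.40^9 = 0.005190
Total = 0.005924

0.0059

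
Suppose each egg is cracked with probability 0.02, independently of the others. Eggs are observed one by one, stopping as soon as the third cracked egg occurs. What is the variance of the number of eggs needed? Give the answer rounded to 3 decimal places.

7350.000

Y = total eggs until the third success; negative binomial with r=3, p=0.02.
Var(Y) = r(1−p)/p² = 3·0.98 / 0.02² = 7350.00000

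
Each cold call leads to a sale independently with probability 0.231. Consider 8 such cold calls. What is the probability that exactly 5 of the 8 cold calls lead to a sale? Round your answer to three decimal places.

X ~ Binomial(n=8, p=0.231).
P(X=5) = C(8,5) · p^5 · (1−p)^3
= 56 · 0.00065775 · 0.45476 = 0.01675

0.017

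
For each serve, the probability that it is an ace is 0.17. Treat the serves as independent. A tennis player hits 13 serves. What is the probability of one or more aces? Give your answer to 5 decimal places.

P(at least one) = 1 − P(none) = 1 − (1 − 0.17)^13
= 1 − 0.0887187 = 0.9112813

0.91128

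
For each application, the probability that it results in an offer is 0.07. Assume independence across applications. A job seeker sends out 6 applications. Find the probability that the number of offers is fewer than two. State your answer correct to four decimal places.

0.9392

X ~ Binomial(6, 0.07); P(X ≤ 1) = Σ C(6,k) p^k (1−p)^(6−k) over k:
  k=0: C(6,0)·0.07^0·0.93^6 = 0.646990
  k=1: C(6,1)·0.07^1·0.93^5 = 0.292189
Total = 0.939179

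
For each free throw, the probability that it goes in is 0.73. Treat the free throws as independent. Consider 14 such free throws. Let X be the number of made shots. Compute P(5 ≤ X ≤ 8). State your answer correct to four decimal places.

X ~ Binomial(14, 0.73); P(5 ≤ X ≤ 8) = Σ C(14,k) p^k (1−p)^(14−k) over k:
  k=5: C(14,5)·0.73^5·0.27^9 = 0.003165
  k=6: C(14,6)·0.73^6·0.27^8 = 0.012835
  k=7: C(14,7)·0.73^7·0.27^7 = 0.039660
  k=8: C(14,8)·0.73^8·0.27^6 = 0.093825
Total = 0.149486

0.1495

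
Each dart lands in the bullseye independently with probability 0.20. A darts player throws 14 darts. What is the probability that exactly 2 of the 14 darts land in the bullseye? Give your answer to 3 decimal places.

X ~ Binomial(n=14, p=0.20).
P(X=2) = C(14,2) · p^2 · (1−p)^12
= 91 · 0.04 · 0.068719 = 0.25014

0.250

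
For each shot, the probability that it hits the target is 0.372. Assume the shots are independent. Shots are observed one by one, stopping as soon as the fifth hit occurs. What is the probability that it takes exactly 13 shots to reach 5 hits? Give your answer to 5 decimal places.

0.08531

Y = trial on which the fifth success occurs; negative binomial, r=5, p=0.372.
P(Y=13) = C(12,4) · p^5 · (1−p)^8
= 495 · 0.0071238 · 0.024192 = 0.0853094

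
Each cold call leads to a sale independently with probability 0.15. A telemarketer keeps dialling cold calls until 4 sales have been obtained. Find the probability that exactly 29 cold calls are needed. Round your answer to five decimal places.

Y = trial on which the fourth success occurs; negative binomial, r=4, p=0.15.
P(Y=29) = C(28,3) · p^4 · (1−p)^25
= 3276 · 0.00050625 · 0.017198 = 0.0285221

0.02852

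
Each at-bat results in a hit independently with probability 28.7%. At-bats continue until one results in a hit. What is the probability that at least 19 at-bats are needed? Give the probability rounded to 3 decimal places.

0.002

Y = number of at-bats to the first success; geometric, p = 0.287.
P(Y > 18) = P(first 18 all fail) = (1−p)^18 = 0.00227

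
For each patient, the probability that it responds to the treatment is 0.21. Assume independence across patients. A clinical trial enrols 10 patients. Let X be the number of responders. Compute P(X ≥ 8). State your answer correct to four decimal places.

0.0001

X ~ Binomial(10, 0.21); P(X ≥ 8) = Σ C(10,k) p^k (1−p)^(10−k) over k:
  k=8: C(10,8)·0.21^8·0.79^2 = 0.000106
  k=9: C(10,9)·0.21^9·0.79^1 = 0.000006
  k=10: C(10,10)·0.21^10·0.79^0 = 0.000000
Total = 0.000113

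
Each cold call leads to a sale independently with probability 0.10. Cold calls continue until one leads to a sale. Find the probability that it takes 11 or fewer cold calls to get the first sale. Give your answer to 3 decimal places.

Y = number of cold calls to the first success; geometric, p = 0.10.
P(Y ≤ 11) = 1 − (1−p)^11 = 1 − 0.31381 = 0.68619

0.686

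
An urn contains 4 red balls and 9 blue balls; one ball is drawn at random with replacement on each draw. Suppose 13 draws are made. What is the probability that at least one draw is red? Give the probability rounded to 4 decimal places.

0.9916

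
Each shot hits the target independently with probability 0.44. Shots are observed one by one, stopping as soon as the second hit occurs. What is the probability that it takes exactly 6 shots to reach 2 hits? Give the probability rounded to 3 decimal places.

0.095

Y = trial on which the second success occurs; negative binomial, r=2, p=0.44.
P(Y=6) = C(5,1) · p^2 · (1−p)^4
= 5 · 0.1936 · 0.098345 = 0.09520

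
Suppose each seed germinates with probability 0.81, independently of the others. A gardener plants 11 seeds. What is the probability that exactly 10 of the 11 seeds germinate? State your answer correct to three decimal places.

X ~ Binomial(n=11, p=0.81).
P(X=10) = C(11,10) · p^10 · (1−p)^1
= 11 · 0.12158 · 0.19 = 0.25410

0.254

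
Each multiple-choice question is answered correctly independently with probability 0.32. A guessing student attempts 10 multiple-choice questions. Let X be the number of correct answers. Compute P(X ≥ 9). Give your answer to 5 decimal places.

X ~ Binomial(10, 0.32); P(X ≥ 9) = Σ C(10,k) p^k (1−p)^(10−k) over k:
  k=9: C(10,9)·0.32^9·0.68^1 = 0.0002393
  k=10: C(10,10)·0.32^10·0.68^0 = 0.0000113
Total = 0.0002505

0.00025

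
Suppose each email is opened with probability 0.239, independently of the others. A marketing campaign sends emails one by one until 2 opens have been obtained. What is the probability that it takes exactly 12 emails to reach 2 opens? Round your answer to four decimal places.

0.0409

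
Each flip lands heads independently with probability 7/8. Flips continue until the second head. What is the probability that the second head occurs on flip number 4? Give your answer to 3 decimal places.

0.036

Y = trial on which the second success occurs; negative binomial, r=2, p=0.875.
P(Y=4) = C(3,1) · p^2 · (1−p)^2
= 3 · 0.76562 · 0.015625 = 0.03589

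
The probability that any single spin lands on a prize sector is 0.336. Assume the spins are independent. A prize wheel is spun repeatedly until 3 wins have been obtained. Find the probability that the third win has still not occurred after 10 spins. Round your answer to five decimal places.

Needing more than 10 spins ⇔ fewer than 3 successes in the first 10. With X ~ Binomial(10, 0.336), P(Y > 10) = P(X ≤ 2).
  k=0: C(10,0)·0.336^0·0.664^10 = 0.0166602
  k=1: C(10,1)·0.336^1·0.664^9 = 0.0843047
  k=2: C(10,2)·0.336^2·0.664^8 = 0.1919710
P(X ≤ 2) = 0.2929360

0.29294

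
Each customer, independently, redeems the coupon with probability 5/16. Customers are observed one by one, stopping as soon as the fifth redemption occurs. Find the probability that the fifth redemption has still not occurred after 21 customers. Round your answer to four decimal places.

0.1662

Needing more than 21 customers ⇔ fewer than 5 successes in the first 21. With X ~ Binomial(21, 0.3125), P(Y > 21) = P(X ≤ 4).
  k=0: C(21,0)·0.3125^0·0.6875^21 = 0.000383
  k=1: C(21,1)·0.3125^1·0.6875^20 = 0.003652
  k=2: C(21,2)·0.3125^2·0.6875^19 = 0.016600
  k=3: C(21,3)·0.3125^3·0.6875^18 = 0.047787
  k=4: C(21,4)·0.3125^4·0.6875^17 = 0.097746
P(X ≤ 4) = 0.166168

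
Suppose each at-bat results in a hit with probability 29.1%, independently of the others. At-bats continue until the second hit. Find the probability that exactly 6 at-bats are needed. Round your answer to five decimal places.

0.10699

Y = trial on which the second success occurs; negative binomial, r=2, p=0.291.
P(Y=6) = C(5,1) · p^2 · (1−p)^4
= 5 · 0.084681 · 0.25269 = 0.1069894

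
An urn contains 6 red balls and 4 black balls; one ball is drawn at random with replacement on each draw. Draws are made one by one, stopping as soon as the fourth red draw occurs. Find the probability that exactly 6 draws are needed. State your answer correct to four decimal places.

0.2074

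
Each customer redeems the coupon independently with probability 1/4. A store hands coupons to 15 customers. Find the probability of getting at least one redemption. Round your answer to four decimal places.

P(at least one) = 1 − P(none) = 1 − (1 − 0.25)^15
= 1 − 0.013363 = 0.986637

0.9866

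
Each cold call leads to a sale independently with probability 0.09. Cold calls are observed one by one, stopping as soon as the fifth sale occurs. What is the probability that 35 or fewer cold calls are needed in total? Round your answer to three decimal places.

0.203

Finishing within 35 cold calls ⇔ at least 5 successes in the first 35. With X ~ Binomial(35, 0.09), P(Y ≤ 35) = 1 − P(X ≤ 4).
  k=0: C(35,0)·0.09^0·0.91^35 = 0.03685
  k=1: C(35,1)·0.09^1·0.91^34 = 0.12756
  k=2: C(35,2)·0.09^2·0.91^33 = 0.21447
  k=3: C(35,3)·0.09^3·0.91^32 = 0.23333
  k=4: C(35,4)·0.09^4·0.91^31 = 0.18461
1 − 0.79682 = 0.20318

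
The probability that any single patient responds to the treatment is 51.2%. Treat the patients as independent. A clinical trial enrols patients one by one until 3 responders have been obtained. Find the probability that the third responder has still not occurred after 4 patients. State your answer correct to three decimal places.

0.669

Needing more than 4 patients ⇔ fewer than 3 successes in the first 4. With X ~ Binomial(4, 0.512), P(Y > 4) = P(X ≤ 2).
  k=0: C(4,0)·0.512^0·0.488^4 = 0.05671
  k=1: C(4,1)·0.512^1·0.488^3 = 0.23801
  k=2: C(4,2)·0.512^2·0.488^2 = 0.37457
P(X ≤ 2) = 0.66929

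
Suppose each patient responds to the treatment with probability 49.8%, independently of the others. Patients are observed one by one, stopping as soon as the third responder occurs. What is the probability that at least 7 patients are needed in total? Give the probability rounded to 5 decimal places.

0.34751

Needing more than 6 patients ⇔ fewer than 3 successes in the first 6. With X ~ Binomial(6, 0.498), P(Y > 6) = P(X ≤ 2).
  k=0: C(6,0)·0.498^0·0.502^6 = 0.0160038
  k=1: C(6,1)·0.498^1·0.502^5 = 0.0952575
  k=2: C(6,2)·0.498^2·0.502^4 = 0.2362462
P(X ≤ 2) = 0.3475075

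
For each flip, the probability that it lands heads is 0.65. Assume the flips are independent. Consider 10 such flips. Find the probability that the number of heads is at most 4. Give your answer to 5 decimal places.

X ~ Binomial(10, 0.65); P(X ≤ 4) = Σ C(10,k) p^k (1−p)^(10−k) over k:
  k=0: C(10,0)·0.65^0·0.35^10 = 0.0000276
  k=1: C(10,1)·0.65^1·0.35^9 = 0.0005123
  k=2: C(10,2)·0.65^2·0.35^8 = 0.0042814
  k=3: C(10,3)·0.65^3·0.35^7 = 0.0212030
  k=4: C(10,4)·0.65^4·0.35^6 = 0.0689098
Total = 0.0949341

0.09493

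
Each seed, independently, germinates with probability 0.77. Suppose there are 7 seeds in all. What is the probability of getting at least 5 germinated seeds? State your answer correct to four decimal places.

X ~ Binomial(7, 0.77); P(X ≥ 5) = Σ C(7,k) p^k (1−p)^(7−k) over k:
  k=5: C(7,5)·0.77^5·0.23^2 = 0.300697
  k=6: C(7,6)·0.77^6·0.23^1 = 0.335560
  k=7: C(7,7)·0.77^7·0.23^0 = 0.160485
Total = 0.796742

0.7967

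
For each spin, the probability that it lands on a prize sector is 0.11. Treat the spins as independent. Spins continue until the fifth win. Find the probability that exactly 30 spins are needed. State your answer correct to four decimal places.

Y = trial on which the fifth success occurs; negative binomial, r=5, p=0.11.
P(Y=30) = C(29,4) · p^5 · (1−p)^25
= 23751 · 1.6105e-05 · 0.054294 = 0.020768

0.0208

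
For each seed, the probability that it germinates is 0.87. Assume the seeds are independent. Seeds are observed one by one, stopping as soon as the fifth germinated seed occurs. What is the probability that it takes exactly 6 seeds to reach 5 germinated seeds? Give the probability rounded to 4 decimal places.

0.3240

Y = trial on which the fifth success occurs; negative binomial, r=5, p=0.87.
P(Y=6) = C(5,4) · p^5 · (1−p)^1
= 5 · 0.49842 · 0.13 = 0.323974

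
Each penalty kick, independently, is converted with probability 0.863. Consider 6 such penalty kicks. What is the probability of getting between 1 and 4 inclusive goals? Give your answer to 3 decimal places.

X ~ Binomial(6, 0.863); P(1 ≤ X ≤ 4) = Σ C(6,k) p^k (1−p)^(6−k) over k:
  k=1: C(6,1)·0.863^1·0.137^5 = 0.00025
  k=2: C(6,2)·0.863^2·0.137^4 = 0.00394
  k=3: C(6,3)·0.863^3·0.137^3 = 0.03305
  k=4: C(6,4)·0.863^4·0.137^2 = 0.15616
Total = 0.19340

0.193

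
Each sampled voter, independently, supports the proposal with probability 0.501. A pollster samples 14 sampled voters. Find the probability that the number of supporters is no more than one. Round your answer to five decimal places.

0.00089

X ~ Binomial(14, 0.501); P(X ≤ 1) = Σ C(14,k) p^k (1−p)^(14−k) over k:
  k=0: C(14,0)·0.501^0·0.499^14 = 0.0000593
  k=1: C(14,1)·0.501^1·0.499^13 = 0.0008342
Total = 0.0008936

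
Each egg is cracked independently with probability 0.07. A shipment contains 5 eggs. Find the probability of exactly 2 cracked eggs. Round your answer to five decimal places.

X ~ Binomial(n=5, p=0.07).
P(X=2) = C(5,2) · p^2 · (1−p)^3
= 10 · 0.0049 · 0.80436 = 0.0394135

0.03941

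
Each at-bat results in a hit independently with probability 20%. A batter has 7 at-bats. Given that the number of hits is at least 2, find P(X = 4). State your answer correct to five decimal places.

X ~ Binomial(7, 0.20). Want P(X=4 | X≥2) = P(X=4) / P(X≥2).
P(X=4) = C(7,4)·0.20^4·0.80^3 = 0.0286720
P(X≥2) = 1 − 0.2097152 − 0.3670016 = 0.4232832
Ratio = 0.0286720 / 0.4232832 = 0.0677372

0.06774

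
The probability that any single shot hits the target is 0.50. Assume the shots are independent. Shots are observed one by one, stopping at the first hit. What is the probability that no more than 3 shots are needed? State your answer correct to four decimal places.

0.8750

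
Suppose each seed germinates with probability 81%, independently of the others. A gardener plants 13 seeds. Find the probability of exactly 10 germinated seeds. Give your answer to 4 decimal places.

X ~ Binomial(n=13, p=0.81).
P(X=10) = C(13,10) · p^10 · (1−p)^3
= 286 · 0.12158 · 0.006859 = 0.238494

0.2385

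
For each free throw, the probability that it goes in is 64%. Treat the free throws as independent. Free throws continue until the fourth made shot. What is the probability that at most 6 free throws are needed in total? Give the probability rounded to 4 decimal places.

Finishing within 6 free throws ⇔ at least 4 successes in the first 6. With X ~ Binomial(6, 0.64), P(Y ≤ 6) = 1 − P(X ≤ 3).
  k=0: C(6,0)·0.64^0·0.36^6 = 0.002177
  k=1: C(6,1)·0.64^1·0.36^5 = 0.023219
  k=2: C(6,2)·0.64^2·0.36^4 = 0.103196
  k=3: C(6,3)·0.64^3·0.36^3 = 0.244612
1 − 0.373203 = 0.626797

0.6268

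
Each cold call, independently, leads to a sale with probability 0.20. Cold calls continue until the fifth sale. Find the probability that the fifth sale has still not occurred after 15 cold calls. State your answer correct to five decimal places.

0.83577

Needing more than 15 cold calls ⇔ fewer than 5 successes in the first 15. With X ~ Binomial(15, 0.20), P(Y > 15) = P(X ≤ 4).
  k=0: C(15,0)·0.20^0·0.80^15 = 0.0351844
  k=1: C(15,1)·0.20^1·0.80^14 = 0.1319414
  k=2: C(15,2)·0.20^2·0.80^13 = 0.2308974
  k=3: C(15,3)·0.20^3·0.80^12 = 0.2501389
  k=4: C(15,4)·0.20^4·0.80^11 = 0.1876042
P(X ≤ 4) = 0.8357663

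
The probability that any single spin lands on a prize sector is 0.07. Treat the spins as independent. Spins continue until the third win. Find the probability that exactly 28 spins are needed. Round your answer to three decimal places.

0.020

Y = trial on which the third success occurs; negative binomial, r=3, p=0.07.
P(Y=28) = C(27,2) · p^3 · (1−p)^25
= 351 · 0.000343 · 0.16296 = 0.01962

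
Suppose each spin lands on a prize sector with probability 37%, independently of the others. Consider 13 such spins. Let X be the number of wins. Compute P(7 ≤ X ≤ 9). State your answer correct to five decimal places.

0.16135

X ~ Binomial(13, 0.37); P(7 ≤ X ≤ 9) = Σ C(13,k) p^k (1−p)^(13−k) over k:
  k=7: C(13,7)·0.37^7·0.63^6 = 0.1018527
  k=8: C(13,8)·0.37^8·0.63^5 = 0.0448637
  k=9: C(13,9)·0.37^9·0.63^4 = 0.0146381
Total = 0.1613545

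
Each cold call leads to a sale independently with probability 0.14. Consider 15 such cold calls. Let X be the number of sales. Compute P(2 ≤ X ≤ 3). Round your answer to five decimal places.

0.49404

X ~ Binomial(15, 0.14); P(2 ≤ X ≤ 3) = Σ C(15,k) p^k (1−p)^(15−k) over k:
  k=2: C(15,2)·0.14^2·0.86^13 = 0.2896845
  k=3: C(15,3)·0.14^3·0.86^12 = 0.2043511
Total = 0.4940356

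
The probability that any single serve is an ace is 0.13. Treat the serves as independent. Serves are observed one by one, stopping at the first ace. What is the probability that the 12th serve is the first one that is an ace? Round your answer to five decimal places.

0.02810

Geometric (trials to first success), p = 0.13.
P(Y = 12) = (1−p)^11 · p = 0.21613 · 0.13 = 0.0280967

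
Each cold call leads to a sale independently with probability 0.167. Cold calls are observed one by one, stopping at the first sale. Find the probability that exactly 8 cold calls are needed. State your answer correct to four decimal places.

Geometric (trials to first success), p = 0.167.
P(Y = 8) = (1−p)^7 · p = 0.2783 · 0.167 = 0.046476

0.0465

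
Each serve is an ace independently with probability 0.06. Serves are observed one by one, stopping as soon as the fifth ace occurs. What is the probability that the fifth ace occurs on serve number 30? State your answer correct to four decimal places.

Y = trial on which the fifth success occurs; negative binomial, r=5, p=0.06.
P(Y=30) = C(29,4) · p^5 · (1−p)^25
= 23751 · 7.776e-07 · 0.21291 = 0.003932

0.0039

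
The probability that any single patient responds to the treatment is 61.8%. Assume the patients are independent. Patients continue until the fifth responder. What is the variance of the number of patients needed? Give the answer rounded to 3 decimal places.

Y = total patients until the fifth success; negative binomial with r=5, p=0.618.
Var(Y) = r(1−p)/p² = 5·0.382 / 0.618² = 5.00099

5.001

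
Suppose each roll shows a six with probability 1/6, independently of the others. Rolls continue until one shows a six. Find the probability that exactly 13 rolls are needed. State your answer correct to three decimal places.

0.019

Geometric (trials to first success), p = 0.166667.
P(Y = 13) = (1−p)^12 · p = 0.11216 · 0.166667 = 0.01869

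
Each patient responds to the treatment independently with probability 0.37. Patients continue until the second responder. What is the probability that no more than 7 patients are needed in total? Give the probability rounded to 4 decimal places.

Finishing within 7 patients ⇔ at least 2 successes in the first 7. With X ~ Binomial(7, 0.37), P(Y ≤ 7) = 1 − P(X ≤ 1).
  k=0: C(7,0)·0.37^0·0.63^7 = 0.039390
  k=1: C(7,1)·0.37^1·0.63^6 = 0.161936
1 − 0.201326 = 0.798674

0.7987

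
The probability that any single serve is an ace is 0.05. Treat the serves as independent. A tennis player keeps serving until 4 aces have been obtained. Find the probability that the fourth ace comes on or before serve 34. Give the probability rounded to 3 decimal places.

Finishing within 34 serves ⇔ at least 4 successes in the first 34. With X ~ Binomial(34, 0.05), P(Y ≤ 34) = 1 − P(X ≤ 3).
  k=0: C(34,0)·0.05^0·0.95^34 = 0.17482
  k=1: C(34,1)·0.05^1·0.95^33 = 0.31284
  k=2: C(34,2)·0.05^2·0.95^32 = 0.27168
  k=3: C(34,3)·0.05^3·0.95^31 = 0.15252
1 − 0.91187 = 0.08813

0.088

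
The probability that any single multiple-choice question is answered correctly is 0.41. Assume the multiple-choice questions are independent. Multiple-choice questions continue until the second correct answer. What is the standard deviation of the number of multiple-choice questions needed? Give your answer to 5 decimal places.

2.64946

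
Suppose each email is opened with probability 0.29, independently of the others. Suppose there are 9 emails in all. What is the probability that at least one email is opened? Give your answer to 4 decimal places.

P(at least one) = 1 − P(none) = 1 − (1 − 0.29)^9
= 1 − 0.045849 = 0.954151

0.9542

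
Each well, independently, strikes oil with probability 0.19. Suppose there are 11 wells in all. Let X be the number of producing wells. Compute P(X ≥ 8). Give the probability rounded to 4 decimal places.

0.0002

X ~ Binomial(11, 0.19); P(X ≥ 8) = Σ C(11,k) p^k (1−p)^(11−k) over k:
  k=8: C(11,8)·0.19^8·0.81^3 = 0.000149
  k=9: C(11,9)·0.19^9·0.81^2 = 0.000012
  k=10: C(11,10)·0.19^10·0.81^1 = 0.000001
  k=11: C(11,11)·0.19^11·0.81^0 = 0.000000
Total = 0.000161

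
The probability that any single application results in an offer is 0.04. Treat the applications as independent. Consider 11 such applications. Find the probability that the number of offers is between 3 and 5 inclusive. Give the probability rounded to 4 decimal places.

0.0083

X ~ Binomial(11, 0.04); P(3 ≤ X ≤ 5) = Σ C(11,k) p^k (1−p)^(11−k) over k:
  k=3: C(11,3)·0.04^3·0.96^8 = 0.007618
  k=4: C(11,4)·0.04^4·0.96^7 = 0.000635
  k=5: C(11,5)·0.04^5·0.96^6 = 0.000037
Total = 0.008290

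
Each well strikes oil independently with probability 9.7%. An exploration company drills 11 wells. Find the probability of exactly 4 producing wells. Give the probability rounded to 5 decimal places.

0.01430

X ~ Binomial(n=11, p=0.097).
P(X=4) = C(11,4) · p^4 · (1−p)^7
= 330 · 8.8529e-05 · 0.48957 = 0.0143026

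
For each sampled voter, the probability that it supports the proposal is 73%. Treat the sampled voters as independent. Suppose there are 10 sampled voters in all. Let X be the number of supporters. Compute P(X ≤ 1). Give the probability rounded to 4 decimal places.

X ~ Binomial(10, 0.73); P(X ≤ 1) = Σ C(10,k) p^k (1−p)^(10−k) over k:
  k=0: C(10,0)·0.73^0·0.27^10 = 0.000002
  k=1: C(10,1)·0.73^1·0.27^9 = 0.000056
Total = 0.000058

0.0001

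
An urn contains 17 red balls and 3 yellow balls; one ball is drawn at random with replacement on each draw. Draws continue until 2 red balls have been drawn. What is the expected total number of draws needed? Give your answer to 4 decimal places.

2.3529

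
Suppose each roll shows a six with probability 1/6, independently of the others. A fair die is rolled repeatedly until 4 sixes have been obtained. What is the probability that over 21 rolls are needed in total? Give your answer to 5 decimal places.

0.52690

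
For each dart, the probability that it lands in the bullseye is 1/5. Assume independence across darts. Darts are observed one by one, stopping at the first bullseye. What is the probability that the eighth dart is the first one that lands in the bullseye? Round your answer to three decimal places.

0.042

Geometric (trials to first success), p = 0.20.
P(Y = 8) = (1−p)^7 · p = 0.20972 · 0.20 = 0.04194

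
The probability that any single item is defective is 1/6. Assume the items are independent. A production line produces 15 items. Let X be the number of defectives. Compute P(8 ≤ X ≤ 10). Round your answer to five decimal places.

0.00126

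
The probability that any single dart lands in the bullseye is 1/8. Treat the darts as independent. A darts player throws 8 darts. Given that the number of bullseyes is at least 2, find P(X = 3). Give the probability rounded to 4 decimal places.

X ~ Binomial(8, 0.125). Want P(X=3 | X≥2) = P(X=3) / P(X≥2).
P(X=3) = C(8,3)·0.125^3·0.875^5 = 0.056099
P(X≥2) = 1 − 0.343609 − 0.392696 = 0.263695
Ratio = 0.056099 / 0.263695 = 0.212743

0.2127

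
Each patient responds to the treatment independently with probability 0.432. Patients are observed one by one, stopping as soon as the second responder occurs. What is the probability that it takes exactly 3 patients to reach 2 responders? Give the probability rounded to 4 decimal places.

Y = trial on which the second success occurs; negative binomial, r=2, p=0.432.
P(Y=3) = C(2,1) · p^2 · (1−p)^1
= 2 · 0.18662 · 0.568 = 0.212005

0.2120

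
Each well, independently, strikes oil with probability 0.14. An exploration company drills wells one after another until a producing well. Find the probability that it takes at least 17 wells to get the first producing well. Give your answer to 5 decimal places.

0.08953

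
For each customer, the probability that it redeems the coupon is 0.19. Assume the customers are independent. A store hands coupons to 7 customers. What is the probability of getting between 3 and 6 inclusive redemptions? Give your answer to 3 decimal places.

X ~ Binomial(7, 0.19); P(3 ≤ X ≤ 6) = Σ C(7,k) p^k (1−p)^(7−k) over k:
  k=3: C(7,3)·0.19^3·0.81^4 = 0.10334
  k=4: C(7,4)·0.19^4·0.81^3 = 0.02424
  k=5: C(7,5)·0.19^5·0.81^2 = 0.00341
  k=6: C(7,6)·0.19^6·0.81^1 = 0.00027
Total = 0.13126

0.131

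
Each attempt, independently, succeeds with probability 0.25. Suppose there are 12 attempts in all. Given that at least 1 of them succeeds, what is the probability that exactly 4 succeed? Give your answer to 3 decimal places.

X ~ Binomial(12, 0.25). Want P(X=4 | X≥1) = P(X=4) / P(X≥1).
P(X=4) = C(12,4)·0.25^4·0.75^8 = 0.19358
P(X≥1) = 1 − 0.03168 = 0.96832
Ratio = 0.19358 / 0.96832 = 0.19991

0.200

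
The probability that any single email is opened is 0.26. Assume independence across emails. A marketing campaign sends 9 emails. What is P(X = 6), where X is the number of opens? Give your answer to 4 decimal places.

X ~ Binomial(n=9, p=0.26).
P(X=6) = C(9,6) · p^6 · (1−p)^3
= 84 · 0.00030892 · 0.40522 = 0.010515

0.0105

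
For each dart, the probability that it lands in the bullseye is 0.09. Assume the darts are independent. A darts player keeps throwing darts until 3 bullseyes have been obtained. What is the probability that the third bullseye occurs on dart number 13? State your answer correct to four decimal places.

0.0187

Y = trial on which the third success occurs; negative binomial, r=3, p=0.09.
P(Y=13) = C(12,2) · p^3 · (1−p)^10
= 66 · 0.000729 · 0.38942 = 0.018736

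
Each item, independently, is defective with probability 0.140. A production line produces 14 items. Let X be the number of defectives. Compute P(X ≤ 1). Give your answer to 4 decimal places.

X ~ Binomial(14, 0.14); P(X ≤ 1) = Σ C(14,k) p^k (1−p)^(14−k) over k:
  k=0: C(14,0)·0.14^0·0.86^14 = 0.121054
  k=1: C(14,1)·0.14^1·0.86^13 = 0.275890
Total = 0.396944

0.3969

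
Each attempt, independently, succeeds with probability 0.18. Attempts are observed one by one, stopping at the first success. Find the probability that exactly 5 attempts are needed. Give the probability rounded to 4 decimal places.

Geometric (trials to first success), p = 0.18.
P(Y = 5) = (1−p)^4 · p = 0.45212 · 0.18 = 0.081382

0.0814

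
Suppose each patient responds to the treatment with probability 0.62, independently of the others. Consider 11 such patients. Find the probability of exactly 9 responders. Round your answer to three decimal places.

0.108

X ~ Binomial(n=11, p=0.62).
P(X=9) = C(11,9) · p^9 · (1−p)^2
= 55 · 0.013537 · 0.1444 = 0.10751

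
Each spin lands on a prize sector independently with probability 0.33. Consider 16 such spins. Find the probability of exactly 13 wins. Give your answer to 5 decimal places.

0.00009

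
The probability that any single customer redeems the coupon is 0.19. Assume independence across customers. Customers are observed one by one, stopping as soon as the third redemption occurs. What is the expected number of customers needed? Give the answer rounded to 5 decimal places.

Y = total customers until the third success; negative binomial with r=3, p=0.19.
E[Y] = r / p = 3 / 0.19 = 15.7894737

15.78947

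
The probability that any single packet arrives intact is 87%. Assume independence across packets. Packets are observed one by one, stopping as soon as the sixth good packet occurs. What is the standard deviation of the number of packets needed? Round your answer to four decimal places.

Y = total packets until the sixth success; negative binomial with r=6, p=0.87.
SD(Y) = √[r(1−p)/p²] = √(1.030519) = 1.015145

1.0151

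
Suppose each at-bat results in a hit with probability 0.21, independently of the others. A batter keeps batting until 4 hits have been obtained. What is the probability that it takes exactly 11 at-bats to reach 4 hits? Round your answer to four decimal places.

0.0448

Y = trial on which the fourth success occurs; negative binomial, r=4, p=0.21.
P(Y=11) = C(10,3) · p^4 · (1−p)^7
= 120 · 0.0019448 · 0.19204 = 0.044818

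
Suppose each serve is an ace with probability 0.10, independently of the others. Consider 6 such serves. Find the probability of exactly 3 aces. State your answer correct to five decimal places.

0.01458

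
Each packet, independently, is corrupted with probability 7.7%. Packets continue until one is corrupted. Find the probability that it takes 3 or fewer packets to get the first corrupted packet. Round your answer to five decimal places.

Y = number of packets to the first success; geometric, p = 0.077.
P(Y ≤ 3) = 1 − (1−p)^3 = 1 − 0.7863305 = 0.2136695

0.21367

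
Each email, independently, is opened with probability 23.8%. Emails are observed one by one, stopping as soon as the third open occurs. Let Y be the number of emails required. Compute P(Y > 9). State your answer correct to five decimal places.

Needing more than 9 emails ⇔ fewer than 3 successes in the first 9. With X ~ Binomial(9, 0.238), P(Y > 9) = P(X ≤ 2).
  k=0: C(9,0)·0.238^0·0.762^9 = 0.0866153
  k=1: C(9,1)·0.238^1·0.762^8 = 0.2434777
  k=2: C(9,2)·0.238^2·0.762^7 = 0.3041874
P(X ≤ 2) = 0.6342804

0.63428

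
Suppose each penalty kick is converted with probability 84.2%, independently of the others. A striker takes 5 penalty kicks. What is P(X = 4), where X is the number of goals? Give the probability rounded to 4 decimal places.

X ~ Binomial(n=5, p=0.842).
P(X=4) = C(5,4) · p^4 · (1−p)^1
= 5 · 0.50263 · 0.158 = 0.397078

0.3971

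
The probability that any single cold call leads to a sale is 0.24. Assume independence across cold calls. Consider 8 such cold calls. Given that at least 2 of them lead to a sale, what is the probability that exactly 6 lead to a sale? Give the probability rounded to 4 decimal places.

X ~ Binomial(8, 0.24). Want P(X=6 | X≥2) = P(X=6) / P(X≥2).
P(X=6) = C(8,6)·0.24^6·0.76^2 = 0.003091
P(X≥2) = 1 − 0.111303 − 0.281188 = 0.607509
Ratio = 0.003091 / 0.607509 = 0.005087

0.0051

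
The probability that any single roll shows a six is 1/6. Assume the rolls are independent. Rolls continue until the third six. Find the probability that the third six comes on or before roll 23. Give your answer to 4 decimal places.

Finishing within 23 rolls ⇔ at least 3 successes in the first 23. With X ~ Binomial(23, 0.166667), P(Y ≤ 23) = 1 − P(X ≤ 2).
  k=0: C(23,0)·0.166667^0·0.833333^23 = 0.015095
  k=1: C(23,1)·0.166667^1·0.833333^22 = 0.069437
  k=2: C(23,2)·0.166667^2·0.833333^21 = 0.152761
1 − 0.237292 = 0.762708

0.7627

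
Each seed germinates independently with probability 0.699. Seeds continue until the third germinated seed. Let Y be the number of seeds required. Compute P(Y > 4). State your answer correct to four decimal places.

Needing more than 4 seeds ⇔ fewer than 3 successes in the first 4. With X ~ Binomial(4, 0.699), P(Y > 4) = P(X ≤ 2).
  k=0: C(4,0)·0.699^0·0.301^4 = 0.008209
  k=1: C(4,1)·0.699^1·0.301^3 = 0.076249
  k=2: C(4,2)·0.699^2·0.301^2 = 0.265606
P(X ≤ 2) = 0.350064

0.3501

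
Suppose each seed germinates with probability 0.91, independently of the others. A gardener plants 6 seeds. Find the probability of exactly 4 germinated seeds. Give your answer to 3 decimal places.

X ~ Binomial(n=6, p=0.91).
P(X=4) = C(6,4) · p^4 · (1−p)^2
= 15 · 0.68575 · 0.0081 = 0.08332

0.083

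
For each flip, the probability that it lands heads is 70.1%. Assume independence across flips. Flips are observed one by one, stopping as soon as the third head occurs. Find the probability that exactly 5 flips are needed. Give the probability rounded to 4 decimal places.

Y = trial on which the third success occurs; negative binomial, r=3, p=0.701.
P(Y=5) = C(4,2) · p^3 · (1−p)^2
= 6 · 0.34447 · 0.089401 = 0.184777

0.1848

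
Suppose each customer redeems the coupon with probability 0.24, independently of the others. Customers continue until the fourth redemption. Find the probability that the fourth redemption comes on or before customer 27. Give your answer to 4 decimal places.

Finishing within 27 customers ⇔ at least 4 successes in the first 27. With X ~ Binomial(27, 0.24), P(Y ≤ 27) = 1 − P(X ≤ 3).
  k=0: C(27,0)·0.24^0·0.76^27 = 0.000605
  k=1: C(27,1)·0.24^1·0.76^26 = 0.005161
  k=2: C(27,2)·0.24^2·0.76^25 = 0.021187
  k=3: C(27,3)·0.24^3·0.76^24 = 0.055755
1 − 0.082708 = 0.917292

0.9173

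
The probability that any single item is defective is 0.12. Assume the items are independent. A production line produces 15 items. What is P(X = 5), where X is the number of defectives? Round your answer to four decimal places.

0.0208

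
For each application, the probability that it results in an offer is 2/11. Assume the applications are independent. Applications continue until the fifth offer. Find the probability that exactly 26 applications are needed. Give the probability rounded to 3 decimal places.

Y = trial on which the fifth success occurs; negative binomial, r=5, p=0.181818.
P(Y=26) = C(25,4) · p^5 · (1−p)^21
= 12650 · 0.00019869 · 0.014786 = 0.03716

0.037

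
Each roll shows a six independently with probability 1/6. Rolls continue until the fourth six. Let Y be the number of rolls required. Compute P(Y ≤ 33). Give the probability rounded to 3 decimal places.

0.824

Finishing within 33 rolls ⇔ at least 4 successes in the first 33. With X ~ Binomial(33, 0.166667), P(Y ≤ 33) = 1 − P(X ≤ 3).
  k=0: C(33,0)·0.166667^0·0.833333^33 = 0.00244
  k=1: C(33,1)·0.166667^1·0.833333^32 = 0.01609
  k=2: C(33,2)·0.166667^2·0.833333^31 = 0.05149
  k=3: C(33,3)·0.166667^3·0.833333^30 = 0.10641
1 − 0.17643 = 0.82357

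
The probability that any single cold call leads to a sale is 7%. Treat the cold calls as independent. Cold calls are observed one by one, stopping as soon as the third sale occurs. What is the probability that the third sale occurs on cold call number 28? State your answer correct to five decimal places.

0.01962

Y = trial on which the third success occurs; negative binomial, r=3, p=0.07.
P(Y=28) = C(27,2) · p^3 · (1−p)^25
= 351 · 0.000343 · 0.16296 = 0.0196189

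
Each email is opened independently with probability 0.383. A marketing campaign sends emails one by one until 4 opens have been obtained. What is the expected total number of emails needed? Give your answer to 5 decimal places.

10.44386

Y = total emails until the fourth success; negative binomial with r=4, p=0.383.
E[Y] = r / p = 4 / 0.383 = 10.4438642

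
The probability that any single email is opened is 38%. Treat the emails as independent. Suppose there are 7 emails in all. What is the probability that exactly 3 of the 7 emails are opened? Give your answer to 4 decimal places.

0.2838

X ~ Binomial(n=7, p=0.38).
P(X=3) = C(7,3) · p^3 · (1−p)^4
= 35 · 0.054872 · 0.14776 = 0.283782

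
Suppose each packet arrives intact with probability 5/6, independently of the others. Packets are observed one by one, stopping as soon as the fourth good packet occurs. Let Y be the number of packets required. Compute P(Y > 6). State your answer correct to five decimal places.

0.06229

Needing more than 6 packets ⇔ fewer than 4 successes in the first 6. With X ~ Binomial(6, 0.833333), P(Y > 6) = P(X ≤ 3).
  k=0: C(6,0)·0.833333^0·0.166667^6 = 0.0000214
  k=1: C(6,1)·0.833333^1·0.166667^5 = 0.0006430
  k=2: C(6,2)·0.833333^2·0.166667^4 = 0.0080376
  k=3: C(6,3)·0.833333^3·0.166667^3 = 0.0535837
P(X ≤ 3) = 0.0622857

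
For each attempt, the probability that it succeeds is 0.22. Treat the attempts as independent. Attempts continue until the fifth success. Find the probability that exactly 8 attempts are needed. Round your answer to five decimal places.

Y = trial on which the fifth success occurs; negative binomial, r=5, p=0.22.
P(Y=8) = C(7,4) · p^5 · (1−p)^3
= 35 · 0.00051536 · 0.47455 = 0.0085598

0.00856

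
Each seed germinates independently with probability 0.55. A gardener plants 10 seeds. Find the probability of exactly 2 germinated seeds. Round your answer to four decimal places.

0.0229

X ~ Binomial(n=10, p=0.55).
P(X=2) = C(10,2) · p^2 · (1−p)^8
= 45 · 0.3025 · 0.0016815 = 0.022890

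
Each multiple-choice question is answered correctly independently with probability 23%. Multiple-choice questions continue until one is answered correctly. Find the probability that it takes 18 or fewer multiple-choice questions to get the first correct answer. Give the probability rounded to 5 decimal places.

0.99095

Y = number of multiple-choice questions to the first success; geometric, p = 0.23.
P(Y ≤ 18) = 1 − (1−p)^18 = 1 − 0.0090538 = 0.9909462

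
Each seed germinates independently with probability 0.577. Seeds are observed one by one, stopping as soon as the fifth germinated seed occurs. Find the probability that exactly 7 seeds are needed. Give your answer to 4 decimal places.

Y = trial on which the fifth success occurs; negative binomial, r=5, p=0.577.
P(Y=7) = C(6,4) · p^5 · (1−p)^2
= 15 · 0.063956 · 0.17893 = 0.171653

0.1717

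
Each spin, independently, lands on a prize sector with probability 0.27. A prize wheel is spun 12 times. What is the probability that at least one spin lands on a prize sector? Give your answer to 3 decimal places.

0.977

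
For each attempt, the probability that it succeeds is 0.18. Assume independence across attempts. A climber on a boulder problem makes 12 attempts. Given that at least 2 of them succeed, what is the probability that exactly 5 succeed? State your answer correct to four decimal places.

0.0562

X ~ Binomial(12, 0.18). Want P(X=5 | X≥2) = P(X=5) / P(X≥2).
P(X=5) = C(12,5)·0.18^5·0.82^7 = 0.037307
P(X≥2) = 1 − 0.092420 − 0.243448 = 0.664132
Ratio = 0.037307 / 0.664132 = 0.056173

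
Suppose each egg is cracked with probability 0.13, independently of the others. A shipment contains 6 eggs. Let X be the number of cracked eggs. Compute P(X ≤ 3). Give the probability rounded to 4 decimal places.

X ~ Binomial(6, 0.13); P(X ≤ 3) = Σ C(6,k) p^k (1−p)^(6−k) over k:
  k=0: C(6,0)·0.13^0·0.87^6 = 0.433626
  k=1: C(6,1)·0.13^1·0.87^5 = 0.388768
  k=2: C(6,2)·0.13^2·0.87^4 = 0.145230
  k=3: C(6,3)·0.13^3·0.87^3 = 0.028935
Total = 0.996559

0.9966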